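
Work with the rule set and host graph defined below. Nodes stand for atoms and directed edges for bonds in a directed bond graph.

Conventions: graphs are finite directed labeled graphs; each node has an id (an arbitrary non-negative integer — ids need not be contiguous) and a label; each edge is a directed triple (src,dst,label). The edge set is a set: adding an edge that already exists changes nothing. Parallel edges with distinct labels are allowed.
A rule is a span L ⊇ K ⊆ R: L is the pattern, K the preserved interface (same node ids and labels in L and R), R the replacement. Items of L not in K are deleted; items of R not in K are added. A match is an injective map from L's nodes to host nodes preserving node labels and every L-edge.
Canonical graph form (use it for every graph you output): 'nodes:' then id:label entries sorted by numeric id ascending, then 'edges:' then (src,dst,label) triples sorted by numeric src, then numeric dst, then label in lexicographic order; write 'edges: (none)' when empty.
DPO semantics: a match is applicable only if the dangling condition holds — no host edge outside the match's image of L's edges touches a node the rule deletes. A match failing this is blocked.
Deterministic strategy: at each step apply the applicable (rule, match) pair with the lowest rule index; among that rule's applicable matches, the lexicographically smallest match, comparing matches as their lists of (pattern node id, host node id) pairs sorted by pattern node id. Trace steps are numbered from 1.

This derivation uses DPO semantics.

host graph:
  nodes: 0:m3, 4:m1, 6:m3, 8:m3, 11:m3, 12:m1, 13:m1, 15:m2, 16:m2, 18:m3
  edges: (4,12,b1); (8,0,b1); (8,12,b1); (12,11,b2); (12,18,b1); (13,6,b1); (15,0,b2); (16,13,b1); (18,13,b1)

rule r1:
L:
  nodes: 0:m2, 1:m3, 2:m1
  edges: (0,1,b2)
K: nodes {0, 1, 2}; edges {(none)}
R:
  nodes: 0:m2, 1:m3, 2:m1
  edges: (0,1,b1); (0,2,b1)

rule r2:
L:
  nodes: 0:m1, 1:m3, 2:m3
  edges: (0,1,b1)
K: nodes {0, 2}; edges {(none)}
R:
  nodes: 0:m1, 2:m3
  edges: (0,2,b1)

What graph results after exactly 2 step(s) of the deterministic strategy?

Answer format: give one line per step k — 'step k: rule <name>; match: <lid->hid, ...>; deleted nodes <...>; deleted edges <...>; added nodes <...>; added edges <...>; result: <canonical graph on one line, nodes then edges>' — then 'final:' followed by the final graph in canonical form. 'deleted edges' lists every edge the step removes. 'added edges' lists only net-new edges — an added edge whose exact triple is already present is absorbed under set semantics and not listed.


step 1: rule r1; match: 0->15, 1->0, 2->4; deleted nodes (none); deleted edges (15,0,b2); added nodes (none); added edges (15,0,b1); (15,4,b1); result: nodes: 0:m3, 4:m1, 6:m3, 8:m3, 11:m3, 12:m1, 13:m1, 15:m2, 16:m2, 18:m3 edges: (4,12,b1); (8,0,b1); (8,12,b1); (12,11,b2); (12,18,b1); (13,6,b1); (15,0,b1); (15,4,b1); (16,13,b1); (18,13,b1)
step 2: rule r2; match: 0->13, 1->6, 2->0; deleted nodes 6; deleted edges (13,6,b1); added nodes (none); added edges (13,0,b1); result: nodes: 0:m3, 4:m1, 8:m3, 11:m3, 12:m1, 13:m1, 15:m2, 16:m2, 18:m3 edges: (4,12,b1); (8,0,b1); (8,12,b1); (12,11,b2); (12,18,b1); (13,0,b1); (15,0,b1); (15,4,b1); (16,13,b1); (18,13,b1)
final:
nodes: 0:m3, 4:m1, 8:m3, 11:m3, 12:m1, 13:m1, 15:m2, 16:m2, 18:m3
edges: (4,12,b1); (8,0,b1); (8,12,b1); (12,11,b2); (12,18,b1); (13,0,b1); (15,0,b1); (15,4,b1); (16,13,b1); (18,13,b1)


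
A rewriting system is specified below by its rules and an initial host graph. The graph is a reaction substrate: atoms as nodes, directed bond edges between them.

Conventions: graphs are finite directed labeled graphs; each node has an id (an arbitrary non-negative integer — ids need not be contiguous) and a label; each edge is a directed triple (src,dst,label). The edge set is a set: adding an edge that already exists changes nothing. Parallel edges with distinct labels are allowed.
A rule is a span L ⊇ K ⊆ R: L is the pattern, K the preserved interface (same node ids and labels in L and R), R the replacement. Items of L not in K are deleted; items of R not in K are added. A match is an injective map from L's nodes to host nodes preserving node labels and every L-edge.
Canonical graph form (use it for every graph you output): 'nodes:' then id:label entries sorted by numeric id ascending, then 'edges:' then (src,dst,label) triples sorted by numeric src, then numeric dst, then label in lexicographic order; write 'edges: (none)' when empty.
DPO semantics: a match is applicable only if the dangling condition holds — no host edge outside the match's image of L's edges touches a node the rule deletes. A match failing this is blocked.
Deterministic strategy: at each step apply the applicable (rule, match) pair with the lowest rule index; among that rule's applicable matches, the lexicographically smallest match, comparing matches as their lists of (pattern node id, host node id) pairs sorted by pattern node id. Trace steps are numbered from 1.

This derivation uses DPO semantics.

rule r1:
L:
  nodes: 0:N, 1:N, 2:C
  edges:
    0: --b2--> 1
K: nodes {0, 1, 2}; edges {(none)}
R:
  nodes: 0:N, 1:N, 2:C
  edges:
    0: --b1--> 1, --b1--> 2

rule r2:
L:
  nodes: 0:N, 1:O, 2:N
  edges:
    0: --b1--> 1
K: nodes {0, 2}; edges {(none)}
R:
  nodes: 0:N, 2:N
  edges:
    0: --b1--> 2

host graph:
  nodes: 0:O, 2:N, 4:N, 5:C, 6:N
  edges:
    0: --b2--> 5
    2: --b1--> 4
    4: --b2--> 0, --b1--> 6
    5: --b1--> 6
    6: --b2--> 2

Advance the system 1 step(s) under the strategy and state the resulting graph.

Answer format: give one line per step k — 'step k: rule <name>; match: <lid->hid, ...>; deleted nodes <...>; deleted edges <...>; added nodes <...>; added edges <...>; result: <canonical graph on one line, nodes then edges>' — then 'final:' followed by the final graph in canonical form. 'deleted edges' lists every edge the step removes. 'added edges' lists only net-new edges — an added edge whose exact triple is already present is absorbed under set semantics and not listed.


step 1: rule r1; match: 0->6, 1->2, 2->5; deleted nodes (none); deleted edges (6,2,b2); added nodes (none); added edges (6,2,b1); (6,5,b1); result: nodes: 0:O, 2:N, 4:N, 5:C, 6:N edges: (0,5,b2); (2,4,b1); (4,0,b2); (4,6,b1); (5,6,b1); (6,2,b1); (6,5,b1)
final:
nodes: 0:O, 2:N, 4:N, 5:C, 6:N
edges: (0,5,b2); (2,4,b1); (4,0,b2); (4,6,b1); (5,6,b1); (6,2,b1); (6,5,b1)


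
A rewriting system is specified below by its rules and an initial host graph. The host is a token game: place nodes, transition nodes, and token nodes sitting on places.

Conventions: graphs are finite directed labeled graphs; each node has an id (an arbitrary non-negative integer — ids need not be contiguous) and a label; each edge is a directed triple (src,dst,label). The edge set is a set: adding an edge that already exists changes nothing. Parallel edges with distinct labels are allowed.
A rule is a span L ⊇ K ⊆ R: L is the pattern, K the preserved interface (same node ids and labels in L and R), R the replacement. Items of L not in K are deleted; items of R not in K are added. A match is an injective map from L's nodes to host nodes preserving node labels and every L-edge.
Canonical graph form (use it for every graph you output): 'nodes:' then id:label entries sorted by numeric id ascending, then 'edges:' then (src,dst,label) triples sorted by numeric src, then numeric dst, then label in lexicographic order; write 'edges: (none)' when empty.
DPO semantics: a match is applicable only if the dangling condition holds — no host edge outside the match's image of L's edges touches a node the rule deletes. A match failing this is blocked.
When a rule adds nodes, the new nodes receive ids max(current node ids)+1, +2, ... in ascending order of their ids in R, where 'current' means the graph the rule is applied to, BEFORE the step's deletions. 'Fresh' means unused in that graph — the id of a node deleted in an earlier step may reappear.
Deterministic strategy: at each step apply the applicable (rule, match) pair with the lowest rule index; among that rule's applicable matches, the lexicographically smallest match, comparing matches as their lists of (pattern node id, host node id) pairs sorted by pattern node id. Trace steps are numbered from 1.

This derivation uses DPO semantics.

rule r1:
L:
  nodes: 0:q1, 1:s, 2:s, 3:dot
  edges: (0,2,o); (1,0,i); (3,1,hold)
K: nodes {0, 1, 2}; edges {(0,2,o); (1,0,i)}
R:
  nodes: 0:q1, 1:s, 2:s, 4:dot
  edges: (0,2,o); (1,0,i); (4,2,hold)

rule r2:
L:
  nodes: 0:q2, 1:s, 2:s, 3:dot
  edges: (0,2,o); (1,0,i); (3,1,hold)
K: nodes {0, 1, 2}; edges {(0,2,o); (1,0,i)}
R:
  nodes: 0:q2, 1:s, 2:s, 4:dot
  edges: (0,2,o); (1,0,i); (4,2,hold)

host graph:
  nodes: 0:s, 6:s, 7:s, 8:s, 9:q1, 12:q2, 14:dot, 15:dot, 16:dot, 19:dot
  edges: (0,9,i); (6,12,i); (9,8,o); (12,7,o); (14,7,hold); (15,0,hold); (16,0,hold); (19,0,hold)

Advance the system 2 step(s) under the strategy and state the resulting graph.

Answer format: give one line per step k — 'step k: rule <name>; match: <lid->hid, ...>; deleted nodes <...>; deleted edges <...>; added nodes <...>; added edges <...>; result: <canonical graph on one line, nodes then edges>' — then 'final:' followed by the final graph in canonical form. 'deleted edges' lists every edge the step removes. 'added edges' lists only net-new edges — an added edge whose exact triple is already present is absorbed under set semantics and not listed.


step 1: rule r1; match: 0->9, 1->0, 2->8, 3->15; deleted nodes 15; deleted edges (15,0,hold); added nodes 20; added edges (20,8,hold); result: nodes: 0:s, 6:s, 7:s, 8:s, 9:q1, 12:q2, 14:dot, 16:dot, 19:dot, 20:dot edges: (0,9,i); (6,12,i); (9,8,o); (12,7,o); (14,7,hold); (16,0,hold); (19,0,hold); (20,8,hold)
step 2: rule r1; match: 0->9, 1->0, 2->8, 3->16; deleted nodes 16; deleted edges (16,0,hold); added nodes 21; added edges (21,8,hold); result: nodes: 0:s, 6:s, 7:s, 8:s, 9:q1, 12:q2, 14:dot, 19:dot, 20:dot, 21:dot edges: (0,9,i); (6,12,i); (9,8,o); (12,7,o); (14,7,hold); (19,0,hold); (20,8,hold); (21,8,hold)
final:
nodes: 0:s, 6:s, 7:s, 8:s, 9:q1, 12:q2, 14:dot, 19:dot, 20:dot, 21:dot
edges: (0,9,i); (6,12,i); (9,8,o); (12,7,o); (14,7,hold); (19,0,hold); (20,8,hold); (21,8,hold)


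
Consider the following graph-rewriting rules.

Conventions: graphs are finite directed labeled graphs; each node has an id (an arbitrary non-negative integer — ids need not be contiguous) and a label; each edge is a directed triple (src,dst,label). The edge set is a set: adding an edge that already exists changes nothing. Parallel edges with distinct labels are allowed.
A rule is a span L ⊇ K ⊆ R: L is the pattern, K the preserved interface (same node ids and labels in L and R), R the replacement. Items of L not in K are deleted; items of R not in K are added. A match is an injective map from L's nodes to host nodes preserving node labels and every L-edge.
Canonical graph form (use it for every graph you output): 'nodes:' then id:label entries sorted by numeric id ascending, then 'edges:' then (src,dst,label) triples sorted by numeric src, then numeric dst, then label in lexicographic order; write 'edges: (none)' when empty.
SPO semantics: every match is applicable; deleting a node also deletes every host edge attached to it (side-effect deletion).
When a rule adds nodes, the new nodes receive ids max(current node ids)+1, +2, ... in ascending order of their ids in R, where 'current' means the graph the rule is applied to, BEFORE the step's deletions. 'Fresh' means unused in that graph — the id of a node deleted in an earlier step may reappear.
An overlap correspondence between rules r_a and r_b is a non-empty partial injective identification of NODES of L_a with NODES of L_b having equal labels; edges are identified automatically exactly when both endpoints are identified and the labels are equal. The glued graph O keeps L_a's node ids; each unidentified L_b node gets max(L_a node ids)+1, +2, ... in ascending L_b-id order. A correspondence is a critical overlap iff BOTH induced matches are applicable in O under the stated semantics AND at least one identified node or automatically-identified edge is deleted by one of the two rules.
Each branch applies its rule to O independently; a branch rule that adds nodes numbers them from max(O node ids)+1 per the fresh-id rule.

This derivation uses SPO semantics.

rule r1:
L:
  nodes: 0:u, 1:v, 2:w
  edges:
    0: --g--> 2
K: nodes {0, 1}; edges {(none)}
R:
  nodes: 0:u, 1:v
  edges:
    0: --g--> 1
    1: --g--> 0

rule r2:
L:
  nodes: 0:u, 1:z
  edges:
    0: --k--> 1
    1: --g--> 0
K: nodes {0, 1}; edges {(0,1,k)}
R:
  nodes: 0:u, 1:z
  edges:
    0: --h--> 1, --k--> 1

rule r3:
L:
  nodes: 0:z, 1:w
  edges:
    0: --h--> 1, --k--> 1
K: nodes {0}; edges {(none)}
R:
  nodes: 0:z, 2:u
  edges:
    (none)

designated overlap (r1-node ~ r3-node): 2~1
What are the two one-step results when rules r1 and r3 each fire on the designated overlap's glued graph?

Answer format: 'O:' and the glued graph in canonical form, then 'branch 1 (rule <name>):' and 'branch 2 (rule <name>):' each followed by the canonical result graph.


O:
nodes: 0:u, 1:v, 2:w, 3:z
edges: (0,2,g); (3,2,h); (3,2,k)
branch 1 (rule r1):
nodes: 0:u, 1:v, 3:z
edges: (0,1,g); (1,0,g)
branch 2 (rule r3):
nodes: 0:u, 1:v, 3:z, 4:u
edges: (none)


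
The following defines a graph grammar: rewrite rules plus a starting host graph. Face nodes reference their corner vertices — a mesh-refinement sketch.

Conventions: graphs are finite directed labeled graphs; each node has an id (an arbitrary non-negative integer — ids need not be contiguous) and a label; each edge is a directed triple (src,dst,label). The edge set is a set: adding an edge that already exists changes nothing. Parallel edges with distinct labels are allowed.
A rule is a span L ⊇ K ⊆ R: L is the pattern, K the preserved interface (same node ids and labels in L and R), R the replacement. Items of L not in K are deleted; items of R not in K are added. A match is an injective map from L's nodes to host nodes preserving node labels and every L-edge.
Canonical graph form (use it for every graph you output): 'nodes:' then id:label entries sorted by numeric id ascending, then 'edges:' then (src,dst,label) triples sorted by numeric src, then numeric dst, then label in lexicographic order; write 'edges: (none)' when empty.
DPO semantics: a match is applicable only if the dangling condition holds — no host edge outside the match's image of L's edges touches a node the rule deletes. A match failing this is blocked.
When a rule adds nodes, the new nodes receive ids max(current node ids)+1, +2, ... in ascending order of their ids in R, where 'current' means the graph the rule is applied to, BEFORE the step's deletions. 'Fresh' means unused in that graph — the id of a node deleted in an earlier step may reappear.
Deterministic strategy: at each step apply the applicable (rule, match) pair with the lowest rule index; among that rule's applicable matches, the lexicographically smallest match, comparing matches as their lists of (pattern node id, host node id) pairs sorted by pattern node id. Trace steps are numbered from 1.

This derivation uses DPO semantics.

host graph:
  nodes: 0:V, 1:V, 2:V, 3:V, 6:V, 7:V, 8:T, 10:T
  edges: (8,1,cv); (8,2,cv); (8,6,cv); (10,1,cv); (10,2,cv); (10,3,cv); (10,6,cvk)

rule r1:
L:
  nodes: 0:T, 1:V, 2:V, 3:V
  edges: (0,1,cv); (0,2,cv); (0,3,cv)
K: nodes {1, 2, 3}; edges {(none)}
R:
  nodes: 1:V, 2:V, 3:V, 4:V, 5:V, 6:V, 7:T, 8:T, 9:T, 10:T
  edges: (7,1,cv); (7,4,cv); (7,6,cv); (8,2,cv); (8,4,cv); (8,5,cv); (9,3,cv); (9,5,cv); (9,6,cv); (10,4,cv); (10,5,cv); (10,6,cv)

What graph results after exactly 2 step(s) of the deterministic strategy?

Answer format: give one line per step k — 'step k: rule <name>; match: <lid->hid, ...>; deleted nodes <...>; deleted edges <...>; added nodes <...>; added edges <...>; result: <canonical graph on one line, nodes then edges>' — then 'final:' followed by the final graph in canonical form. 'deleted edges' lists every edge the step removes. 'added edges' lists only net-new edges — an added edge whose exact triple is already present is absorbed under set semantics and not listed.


step 1: rule r1; match: 0->8, 1->1, 2->2, 3->6; deleted nodes 8; deleted edges (8,1,cv); (8,2,cv); (8,6,cv); added nodes 11, 12, 13, 14, 15, 16, 17; added edges (14,1,cv); (14,11,cv); (14,13,cv); (15,2,cv); (15,11,cv); (15,12,cv); (16,6,cv); (16,12,cv); (16,13,cv); (17,11,cv); (17,12,cv); (17,13,cv); result: nodes: 0:V, 1:V, 2:V, 3:V, 6:V, 7:V, 10:T, 11:V, 12:V, 13:V, 14:T, 15:T, 16:T, 17:T edges: (10,1,cv); (10,2,cv); (10,3,cv); (10,6,cvk); (14,1,cv); (14,11,cv); (14,13,cv); (15,2,cv); (15,11,cv); (15,12,cv); (16,6,cv); (16,12,cv); (16,13,cv); (17,11,cv); (17,12,cv); (17,13,cv)
step 2: rule r1; match: 0->14, 1->1, 2->11, 3->13; deleted nodes 14; deleted edges (14,1,cv); (14,11,cv); (14,13,cv); added nodes 18, 19, 20, 21, 22, 23, 24; added edges (21,1,cv); (21,18,cv); (21,20,cv); (22,11,cv); (22,18,cv); (22,19,cv); (23,13,cv); (23,19,cv); (23,20,cv); (24,18,cv); (24,19,cv); (24,20,cv); result: nodes: 0:V, 1:V, 2:V, 3:V, 6:V, 7:V, 10:T, 11:V, 12:V, 13:V, 15:T, 16:T, 17:T, 18:V, 19:V, 20:V, 21:T, 22:T, 23:T, 24:T edges: (10,1,cv); (10,2,cv); (10,3,cv); (10,6,cvk); (15,2,cv); (15,11,cv); (15,12,cv); (16,6,cv); (16,12,cv); (16,13,cv); (17,11,cv); (17,12,cv); (17,13,cv); (21,1,cv); (21,18,cv); (21,20,cv); (22,11,cv); (22,18,cv); (22,19,cv); (23,13,cv); (23,19,cv); (23,20,cv); (24,18,cv); (24,19,cv); (24,20,cv)
final:
nodes: 0:V, 1:V, 2:V, 3:V, 6:V, 7:V, 10:T, 11:V, 12:V, 13:V, 15:T, 16:T, 17:T, 18:V, 19:V, 20:V, 21:T, 22:T, 23:T, 24:T
edges: (10,1,cv); (10,2,cv); (10,3,cv); (10,6,cvk); (15,2,cv); (15,11,cv); (15,12,cv); (16,6,cv); (16,12,cv); (16,13,cv); (17,11,cv); (17,12,cv); (17,13,cv); (21,1,cv); (21,18,cv); (21,20,cv); (22,11,cv); (22,18,cv); (22,19,cv); (23,13,cv); (23,19,cv); (23,20,cv); (24,18,cv); (24,19,cv); (24,20,cv)


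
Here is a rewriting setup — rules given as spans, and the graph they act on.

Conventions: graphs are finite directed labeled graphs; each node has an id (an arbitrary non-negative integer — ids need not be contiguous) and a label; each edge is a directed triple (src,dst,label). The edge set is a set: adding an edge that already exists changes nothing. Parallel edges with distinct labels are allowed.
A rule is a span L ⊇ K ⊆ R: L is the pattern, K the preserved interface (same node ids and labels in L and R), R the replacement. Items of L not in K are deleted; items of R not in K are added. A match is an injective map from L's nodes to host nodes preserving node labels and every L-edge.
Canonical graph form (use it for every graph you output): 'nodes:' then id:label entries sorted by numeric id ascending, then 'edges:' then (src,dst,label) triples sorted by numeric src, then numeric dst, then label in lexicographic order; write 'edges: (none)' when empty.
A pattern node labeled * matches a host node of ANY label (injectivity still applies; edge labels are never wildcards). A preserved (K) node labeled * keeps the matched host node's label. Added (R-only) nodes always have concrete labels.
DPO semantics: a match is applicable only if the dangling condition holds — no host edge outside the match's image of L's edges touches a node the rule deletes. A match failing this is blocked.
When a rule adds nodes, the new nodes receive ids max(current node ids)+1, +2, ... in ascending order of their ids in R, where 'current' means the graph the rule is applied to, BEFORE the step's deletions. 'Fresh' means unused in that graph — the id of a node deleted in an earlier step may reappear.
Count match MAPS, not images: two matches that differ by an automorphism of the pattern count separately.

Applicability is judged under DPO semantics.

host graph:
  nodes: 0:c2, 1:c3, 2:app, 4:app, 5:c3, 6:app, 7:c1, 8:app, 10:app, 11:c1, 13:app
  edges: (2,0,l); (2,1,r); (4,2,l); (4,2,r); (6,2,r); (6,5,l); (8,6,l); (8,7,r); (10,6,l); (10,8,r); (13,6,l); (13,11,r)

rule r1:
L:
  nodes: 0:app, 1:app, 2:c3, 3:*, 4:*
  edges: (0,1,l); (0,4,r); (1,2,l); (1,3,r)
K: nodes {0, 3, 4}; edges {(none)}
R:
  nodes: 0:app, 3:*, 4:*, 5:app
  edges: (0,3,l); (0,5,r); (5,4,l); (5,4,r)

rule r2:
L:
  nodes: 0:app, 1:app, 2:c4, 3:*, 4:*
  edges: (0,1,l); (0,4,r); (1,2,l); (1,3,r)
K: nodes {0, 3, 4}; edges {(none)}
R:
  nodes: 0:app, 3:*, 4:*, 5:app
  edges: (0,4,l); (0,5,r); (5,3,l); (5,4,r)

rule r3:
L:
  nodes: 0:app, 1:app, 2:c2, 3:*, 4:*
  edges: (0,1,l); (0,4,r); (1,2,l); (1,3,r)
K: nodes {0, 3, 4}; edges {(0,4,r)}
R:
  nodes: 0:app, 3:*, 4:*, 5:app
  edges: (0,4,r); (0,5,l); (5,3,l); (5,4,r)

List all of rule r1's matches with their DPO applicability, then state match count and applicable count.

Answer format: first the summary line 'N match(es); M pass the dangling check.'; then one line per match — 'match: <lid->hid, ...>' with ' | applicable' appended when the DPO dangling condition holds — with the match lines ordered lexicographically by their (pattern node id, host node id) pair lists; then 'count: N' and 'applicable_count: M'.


3 match(es); 0 pass the dangling check.
match: 0->8, 1->6, 2->5, 3->2, 4->7
match: 0->10, 1->6, 2->5, 3->2, 4->8
match: 0->13, 1->6, 2->5, 3->2, 4->11
count: 3
applicable_count: 0


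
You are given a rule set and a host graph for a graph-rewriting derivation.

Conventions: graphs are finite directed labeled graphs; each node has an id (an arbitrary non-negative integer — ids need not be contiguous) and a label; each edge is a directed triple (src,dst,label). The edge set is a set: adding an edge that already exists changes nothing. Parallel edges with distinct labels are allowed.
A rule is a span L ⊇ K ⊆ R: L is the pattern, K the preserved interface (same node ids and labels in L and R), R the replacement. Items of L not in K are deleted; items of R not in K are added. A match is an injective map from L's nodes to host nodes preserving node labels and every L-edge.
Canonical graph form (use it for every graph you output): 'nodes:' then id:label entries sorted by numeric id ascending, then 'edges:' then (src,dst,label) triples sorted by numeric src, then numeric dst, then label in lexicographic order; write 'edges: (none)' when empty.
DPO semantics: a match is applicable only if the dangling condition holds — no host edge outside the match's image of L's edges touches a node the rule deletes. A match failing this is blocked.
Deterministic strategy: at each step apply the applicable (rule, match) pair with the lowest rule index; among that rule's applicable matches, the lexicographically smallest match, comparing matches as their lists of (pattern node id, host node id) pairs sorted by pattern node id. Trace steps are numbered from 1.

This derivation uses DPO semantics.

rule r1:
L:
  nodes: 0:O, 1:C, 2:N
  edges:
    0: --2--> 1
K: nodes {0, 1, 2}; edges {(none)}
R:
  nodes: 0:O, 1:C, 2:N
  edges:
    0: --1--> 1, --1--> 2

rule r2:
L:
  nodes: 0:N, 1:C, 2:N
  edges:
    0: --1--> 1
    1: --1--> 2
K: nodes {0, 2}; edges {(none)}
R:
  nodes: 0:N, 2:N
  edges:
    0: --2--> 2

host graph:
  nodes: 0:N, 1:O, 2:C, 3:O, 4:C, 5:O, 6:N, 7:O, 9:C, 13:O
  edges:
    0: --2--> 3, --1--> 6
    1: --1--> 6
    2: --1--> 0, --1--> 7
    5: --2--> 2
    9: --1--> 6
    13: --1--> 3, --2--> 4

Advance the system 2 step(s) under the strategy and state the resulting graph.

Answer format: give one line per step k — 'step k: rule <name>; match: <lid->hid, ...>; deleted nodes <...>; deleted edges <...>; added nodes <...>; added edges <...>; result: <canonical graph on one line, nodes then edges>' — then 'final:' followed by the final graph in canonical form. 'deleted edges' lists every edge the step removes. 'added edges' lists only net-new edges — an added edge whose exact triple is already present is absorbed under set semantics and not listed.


step 1: rule r1; match: 0->5, 1->2, 2->0; deleted nodes (none); deleted edges (5,2,2); added nodes (none); added edges (5,0,1); (5,2,1); result: nodes: 0:N, 1:O, 2:C, 3:O, 4:C, 5:O, 6:N, 7:O, 9:C, 13:O edges: (0,3,2); (0,6,1); (1,6,1); (2,0,1); (2,7,1); (5,0,1); (5,2,1); (9,6,1); (13,3,1); (13,4,2)
step 2: rule r1; match: 0->13, 1->4, 2->0; deleted nodes (none); deleted edges (13,4,2); added nodes (none); added edges (13,0,1); (13,4,1); result: nodes: 0:N, 1:O, 2:C, 3:O, 4:C, 5:O, 6:N, 7:O, 9:C, 13:O edges: (0,3,2); (0,6,1); (1,6,1); (2,0,1); (2,7,1); (5,0,1); (5,2,1); (9,6,1); (13,0,1); (13,3,1); (13,4,1)
final:
nodes: 0:N, 1:O, 2:C, 3:O, 4:C, 5:O, 6:N, 7:O, 9:C, 13:O
edges: (0,3,2); (0,6,1); (1,6,1); (2,0,1); (2,7,1); (5,0,1); (5,2,1); (9,6,1); (13,0,1); (13,3,1); (13,4,1)


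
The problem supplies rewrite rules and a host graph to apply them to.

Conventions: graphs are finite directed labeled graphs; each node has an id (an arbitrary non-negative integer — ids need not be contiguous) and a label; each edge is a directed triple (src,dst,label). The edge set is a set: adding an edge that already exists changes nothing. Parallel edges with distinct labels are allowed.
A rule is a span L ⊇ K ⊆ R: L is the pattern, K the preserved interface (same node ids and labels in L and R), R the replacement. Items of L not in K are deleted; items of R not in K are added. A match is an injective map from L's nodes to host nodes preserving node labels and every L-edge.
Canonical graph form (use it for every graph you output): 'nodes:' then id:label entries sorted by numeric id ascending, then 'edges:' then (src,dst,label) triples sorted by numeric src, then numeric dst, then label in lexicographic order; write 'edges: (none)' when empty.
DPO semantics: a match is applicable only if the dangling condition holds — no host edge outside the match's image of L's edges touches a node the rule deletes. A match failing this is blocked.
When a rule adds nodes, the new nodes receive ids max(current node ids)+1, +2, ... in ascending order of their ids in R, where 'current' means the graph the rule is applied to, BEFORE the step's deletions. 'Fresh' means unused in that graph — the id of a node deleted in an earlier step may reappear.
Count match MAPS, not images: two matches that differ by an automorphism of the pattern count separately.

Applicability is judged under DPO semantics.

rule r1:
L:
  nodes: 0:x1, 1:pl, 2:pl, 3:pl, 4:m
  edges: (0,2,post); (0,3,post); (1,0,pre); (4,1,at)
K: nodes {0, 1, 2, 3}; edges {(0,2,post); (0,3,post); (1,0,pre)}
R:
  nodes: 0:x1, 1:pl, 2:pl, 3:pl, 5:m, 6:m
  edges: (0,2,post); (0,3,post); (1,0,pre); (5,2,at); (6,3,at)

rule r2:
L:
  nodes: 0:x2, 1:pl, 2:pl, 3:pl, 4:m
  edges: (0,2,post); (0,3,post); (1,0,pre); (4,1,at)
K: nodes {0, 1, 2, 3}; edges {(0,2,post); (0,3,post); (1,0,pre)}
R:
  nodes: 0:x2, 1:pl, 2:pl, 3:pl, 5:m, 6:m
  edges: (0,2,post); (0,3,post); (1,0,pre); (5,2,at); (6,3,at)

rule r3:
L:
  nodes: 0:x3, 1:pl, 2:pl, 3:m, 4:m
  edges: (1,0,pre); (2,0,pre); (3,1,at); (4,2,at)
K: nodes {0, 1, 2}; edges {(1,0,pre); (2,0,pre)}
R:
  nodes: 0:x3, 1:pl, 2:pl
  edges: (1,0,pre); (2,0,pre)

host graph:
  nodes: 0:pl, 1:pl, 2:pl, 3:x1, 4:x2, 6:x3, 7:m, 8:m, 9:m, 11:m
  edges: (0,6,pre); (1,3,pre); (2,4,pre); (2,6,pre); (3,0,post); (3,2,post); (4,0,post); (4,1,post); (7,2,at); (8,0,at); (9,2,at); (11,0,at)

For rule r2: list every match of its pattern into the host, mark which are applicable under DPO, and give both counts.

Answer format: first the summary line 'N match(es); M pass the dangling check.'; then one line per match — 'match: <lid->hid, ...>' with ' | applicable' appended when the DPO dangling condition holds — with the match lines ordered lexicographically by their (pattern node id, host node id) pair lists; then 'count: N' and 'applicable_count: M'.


4 match(es); 4 pass the dangling check.
match: 0->4, 1->2, 2->0, 3->1, 4->7 | applicable
match: 0->4, 1->2, 2->0, 3->1, 4->9 | applicable
match: 0->4, 1->2, 2->1, 3->0, 4->7 | applicable
match: 0->4, 1->2, 2->1, 3->0, 4->9 | applicable
count: 4
applicable_count: 4


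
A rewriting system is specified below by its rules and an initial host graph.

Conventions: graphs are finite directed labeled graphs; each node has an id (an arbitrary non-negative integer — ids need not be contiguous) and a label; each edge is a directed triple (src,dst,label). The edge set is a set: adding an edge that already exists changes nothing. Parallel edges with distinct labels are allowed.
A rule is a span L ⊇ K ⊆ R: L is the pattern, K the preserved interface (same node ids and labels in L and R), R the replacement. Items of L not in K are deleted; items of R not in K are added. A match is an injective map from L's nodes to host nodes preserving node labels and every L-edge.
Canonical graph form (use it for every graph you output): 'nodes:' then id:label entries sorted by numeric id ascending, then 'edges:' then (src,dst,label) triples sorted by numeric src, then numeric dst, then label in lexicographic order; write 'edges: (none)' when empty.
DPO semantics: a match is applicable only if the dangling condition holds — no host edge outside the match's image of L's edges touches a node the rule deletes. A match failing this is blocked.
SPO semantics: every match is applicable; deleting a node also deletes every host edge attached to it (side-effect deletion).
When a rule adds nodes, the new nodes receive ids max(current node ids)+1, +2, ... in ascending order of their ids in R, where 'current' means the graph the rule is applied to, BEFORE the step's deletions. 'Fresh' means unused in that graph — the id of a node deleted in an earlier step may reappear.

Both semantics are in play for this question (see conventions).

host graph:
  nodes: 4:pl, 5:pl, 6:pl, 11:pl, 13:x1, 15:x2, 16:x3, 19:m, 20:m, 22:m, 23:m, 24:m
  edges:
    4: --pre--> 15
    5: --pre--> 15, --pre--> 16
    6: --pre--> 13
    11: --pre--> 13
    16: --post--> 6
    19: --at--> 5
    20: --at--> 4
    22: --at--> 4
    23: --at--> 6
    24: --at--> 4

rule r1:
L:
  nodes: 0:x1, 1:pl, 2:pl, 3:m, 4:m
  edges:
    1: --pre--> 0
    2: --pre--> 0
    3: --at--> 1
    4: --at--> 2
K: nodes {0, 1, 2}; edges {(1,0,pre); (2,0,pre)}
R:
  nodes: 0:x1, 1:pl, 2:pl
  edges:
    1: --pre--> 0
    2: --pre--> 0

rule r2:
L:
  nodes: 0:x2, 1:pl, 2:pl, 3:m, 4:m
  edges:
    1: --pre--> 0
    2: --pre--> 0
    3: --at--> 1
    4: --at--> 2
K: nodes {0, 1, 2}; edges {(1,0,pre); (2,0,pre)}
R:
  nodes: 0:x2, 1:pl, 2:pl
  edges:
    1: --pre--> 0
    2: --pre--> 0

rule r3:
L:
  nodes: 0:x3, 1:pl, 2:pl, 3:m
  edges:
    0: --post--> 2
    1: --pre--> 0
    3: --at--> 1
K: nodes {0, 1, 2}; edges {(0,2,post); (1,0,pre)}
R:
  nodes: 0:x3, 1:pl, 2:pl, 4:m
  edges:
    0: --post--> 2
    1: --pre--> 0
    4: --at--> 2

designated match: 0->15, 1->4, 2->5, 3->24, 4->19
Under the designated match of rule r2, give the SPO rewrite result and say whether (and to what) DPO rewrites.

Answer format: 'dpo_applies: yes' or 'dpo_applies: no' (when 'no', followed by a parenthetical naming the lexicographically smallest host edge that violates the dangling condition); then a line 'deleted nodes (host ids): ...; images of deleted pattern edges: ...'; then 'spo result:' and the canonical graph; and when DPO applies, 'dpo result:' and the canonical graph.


dpo_applies: yes
deleted nodes (host ids): 19, 24; images of deleted pattern edges: (19,5,at); (24,4,at)
spo result:
nodes: 4:pl, 5:pl, 6:pl, 11:pl, 13:x1, 15:x2, 16:x3, 20:m, 22:m, 23:m
edges: (4,15,pre); (5,15,pre); (5,16,pre); (6,13,pre); (11,13,pre); (16,6,post); (20,4,at); (22,4,at); (23,6,at)
dpo result:
nodes: 4:pl, 5:pl, 6:pl, 11:pl, 13:x1, 15:x2, 16:x3, 20:m, 22:m, 23:m
edges: (4,15,pre); (5,15,pre); (5,16,pre); (6,13,pre); (11,13,pre); (16,6,post); (20,4,at); (22,4,at); (23,6,at)


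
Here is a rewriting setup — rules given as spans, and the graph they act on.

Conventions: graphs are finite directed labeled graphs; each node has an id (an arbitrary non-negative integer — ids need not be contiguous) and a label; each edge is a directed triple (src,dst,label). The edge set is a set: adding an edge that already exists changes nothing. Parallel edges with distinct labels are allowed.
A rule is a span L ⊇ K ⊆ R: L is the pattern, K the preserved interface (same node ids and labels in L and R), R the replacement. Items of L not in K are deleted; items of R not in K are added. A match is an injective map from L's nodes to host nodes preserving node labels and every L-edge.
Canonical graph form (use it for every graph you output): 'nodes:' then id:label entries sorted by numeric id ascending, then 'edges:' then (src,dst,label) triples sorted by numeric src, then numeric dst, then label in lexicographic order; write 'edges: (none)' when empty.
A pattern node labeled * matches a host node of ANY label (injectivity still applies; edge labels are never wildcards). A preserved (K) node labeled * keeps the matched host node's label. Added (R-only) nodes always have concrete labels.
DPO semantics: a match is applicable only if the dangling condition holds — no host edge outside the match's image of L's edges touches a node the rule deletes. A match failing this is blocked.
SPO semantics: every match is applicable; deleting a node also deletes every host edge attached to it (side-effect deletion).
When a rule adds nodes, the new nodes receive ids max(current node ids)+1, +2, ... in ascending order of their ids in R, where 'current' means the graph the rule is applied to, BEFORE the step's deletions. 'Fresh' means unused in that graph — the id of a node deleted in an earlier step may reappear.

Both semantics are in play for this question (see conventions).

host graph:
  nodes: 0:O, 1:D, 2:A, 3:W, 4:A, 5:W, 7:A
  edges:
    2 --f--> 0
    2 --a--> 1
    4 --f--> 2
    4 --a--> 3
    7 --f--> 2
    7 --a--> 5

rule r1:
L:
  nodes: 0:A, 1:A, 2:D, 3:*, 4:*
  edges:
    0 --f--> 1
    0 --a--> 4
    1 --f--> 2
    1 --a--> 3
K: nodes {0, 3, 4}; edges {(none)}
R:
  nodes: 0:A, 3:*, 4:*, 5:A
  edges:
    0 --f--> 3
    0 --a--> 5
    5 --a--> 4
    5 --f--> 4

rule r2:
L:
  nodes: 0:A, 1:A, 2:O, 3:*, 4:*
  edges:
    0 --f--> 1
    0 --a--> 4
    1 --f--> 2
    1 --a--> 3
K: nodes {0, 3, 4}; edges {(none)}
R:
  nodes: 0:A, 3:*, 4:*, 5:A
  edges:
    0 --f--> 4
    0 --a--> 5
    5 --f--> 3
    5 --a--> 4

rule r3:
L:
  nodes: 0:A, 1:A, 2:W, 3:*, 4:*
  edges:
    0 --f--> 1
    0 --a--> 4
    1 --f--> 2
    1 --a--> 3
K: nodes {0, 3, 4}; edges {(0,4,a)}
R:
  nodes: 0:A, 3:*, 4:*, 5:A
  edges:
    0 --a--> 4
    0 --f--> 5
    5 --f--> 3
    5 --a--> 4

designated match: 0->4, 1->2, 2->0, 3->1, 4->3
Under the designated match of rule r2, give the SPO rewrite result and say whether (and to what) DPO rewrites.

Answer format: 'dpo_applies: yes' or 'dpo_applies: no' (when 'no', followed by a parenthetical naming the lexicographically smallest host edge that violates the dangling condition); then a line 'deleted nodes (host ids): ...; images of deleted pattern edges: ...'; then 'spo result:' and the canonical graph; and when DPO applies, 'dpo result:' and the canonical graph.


dpo_applies: no
(the rule deletes node 2, which keeps host edge (7,2,f) outside the match image — the dangling condition fails, DPO blocks; SPO proceeds and side-deletes such edges)
deleted nodes (host ids): 0, 2; images of deleted pattern edges: (2,0,f); (2,1,a); (4,2,f); (4,3,a)
spo result:
nodes: 1:D, 3:W, 4:A, 5:W, 7:A, 8:A
edges: (4,3,f); (4,8,a); (7,5,a); (8,1,f); (8,3,a)


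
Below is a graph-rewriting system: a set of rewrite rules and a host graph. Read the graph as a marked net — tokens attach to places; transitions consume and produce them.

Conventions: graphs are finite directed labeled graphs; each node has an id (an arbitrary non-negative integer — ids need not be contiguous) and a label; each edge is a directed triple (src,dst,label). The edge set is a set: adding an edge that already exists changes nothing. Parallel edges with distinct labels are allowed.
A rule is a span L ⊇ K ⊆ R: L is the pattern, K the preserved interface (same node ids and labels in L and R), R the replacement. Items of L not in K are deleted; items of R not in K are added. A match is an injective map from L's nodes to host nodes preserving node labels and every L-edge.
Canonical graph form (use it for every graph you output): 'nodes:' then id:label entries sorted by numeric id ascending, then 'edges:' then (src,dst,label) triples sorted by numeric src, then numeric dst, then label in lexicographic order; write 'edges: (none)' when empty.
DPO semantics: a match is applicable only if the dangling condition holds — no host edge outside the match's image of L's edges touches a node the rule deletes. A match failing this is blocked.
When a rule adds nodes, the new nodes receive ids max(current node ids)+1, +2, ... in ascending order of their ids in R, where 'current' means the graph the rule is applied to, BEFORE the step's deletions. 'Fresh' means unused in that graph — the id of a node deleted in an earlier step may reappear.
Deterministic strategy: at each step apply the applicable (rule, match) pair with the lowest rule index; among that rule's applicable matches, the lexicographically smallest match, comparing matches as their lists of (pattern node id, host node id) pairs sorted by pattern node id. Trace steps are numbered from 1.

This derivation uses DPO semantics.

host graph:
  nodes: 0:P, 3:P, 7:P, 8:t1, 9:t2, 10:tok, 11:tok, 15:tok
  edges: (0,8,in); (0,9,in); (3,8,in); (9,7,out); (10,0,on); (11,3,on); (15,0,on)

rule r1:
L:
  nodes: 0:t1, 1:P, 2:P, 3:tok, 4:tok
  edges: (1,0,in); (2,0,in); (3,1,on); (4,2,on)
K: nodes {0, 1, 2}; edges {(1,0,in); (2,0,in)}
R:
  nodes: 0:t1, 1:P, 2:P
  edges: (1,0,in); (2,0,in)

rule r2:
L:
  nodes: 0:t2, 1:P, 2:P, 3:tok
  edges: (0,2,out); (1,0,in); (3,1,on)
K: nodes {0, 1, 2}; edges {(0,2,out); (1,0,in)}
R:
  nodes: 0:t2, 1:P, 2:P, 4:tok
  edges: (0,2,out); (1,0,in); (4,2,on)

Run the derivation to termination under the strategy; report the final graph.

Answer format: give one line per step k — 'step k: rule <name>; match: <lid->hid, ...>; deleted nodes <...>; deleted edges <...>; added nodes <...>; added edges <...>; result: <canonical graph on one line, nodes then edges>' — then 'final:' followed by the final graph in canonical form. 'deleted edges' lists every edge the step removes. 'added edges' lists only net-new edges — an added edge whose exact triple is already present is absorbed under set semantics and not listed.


step 1: rule r1; match: 0->8, 1->0, 2->3, 3->10, 4->11; deleted nodes 10, 11; deleted edges (10,0,on); (11,3,on); added nodes (none); added edges (none); result: nodes: 0:P, 3:P, 7:P, 8:t1, 9:t2, 15:tok edges: (0,8,in); (0,9,in); (3,8,in); (9,7,out); (15,0,on)
step 2: rule r2; match: 0->9, 1->0, 2->7, 3->15; deleted nodes 15; deleted edges (15,0,on); added nodes 16; added edges (16,7,on); result: nodes: 0:P, 3:P, 7:P, 8:t1, 9:t2, 16:tok edges: (0,8,in); (0,9,in); (3,8,in); (9,7,out); (16,7,on)
final:
nodes: 0:P, 3:P, 7:P, 8:t1, 9:t2, 16:tok
edges: (0,8,in); (0,9,in); (3,8,in); (9,7,out); (16,7,on)


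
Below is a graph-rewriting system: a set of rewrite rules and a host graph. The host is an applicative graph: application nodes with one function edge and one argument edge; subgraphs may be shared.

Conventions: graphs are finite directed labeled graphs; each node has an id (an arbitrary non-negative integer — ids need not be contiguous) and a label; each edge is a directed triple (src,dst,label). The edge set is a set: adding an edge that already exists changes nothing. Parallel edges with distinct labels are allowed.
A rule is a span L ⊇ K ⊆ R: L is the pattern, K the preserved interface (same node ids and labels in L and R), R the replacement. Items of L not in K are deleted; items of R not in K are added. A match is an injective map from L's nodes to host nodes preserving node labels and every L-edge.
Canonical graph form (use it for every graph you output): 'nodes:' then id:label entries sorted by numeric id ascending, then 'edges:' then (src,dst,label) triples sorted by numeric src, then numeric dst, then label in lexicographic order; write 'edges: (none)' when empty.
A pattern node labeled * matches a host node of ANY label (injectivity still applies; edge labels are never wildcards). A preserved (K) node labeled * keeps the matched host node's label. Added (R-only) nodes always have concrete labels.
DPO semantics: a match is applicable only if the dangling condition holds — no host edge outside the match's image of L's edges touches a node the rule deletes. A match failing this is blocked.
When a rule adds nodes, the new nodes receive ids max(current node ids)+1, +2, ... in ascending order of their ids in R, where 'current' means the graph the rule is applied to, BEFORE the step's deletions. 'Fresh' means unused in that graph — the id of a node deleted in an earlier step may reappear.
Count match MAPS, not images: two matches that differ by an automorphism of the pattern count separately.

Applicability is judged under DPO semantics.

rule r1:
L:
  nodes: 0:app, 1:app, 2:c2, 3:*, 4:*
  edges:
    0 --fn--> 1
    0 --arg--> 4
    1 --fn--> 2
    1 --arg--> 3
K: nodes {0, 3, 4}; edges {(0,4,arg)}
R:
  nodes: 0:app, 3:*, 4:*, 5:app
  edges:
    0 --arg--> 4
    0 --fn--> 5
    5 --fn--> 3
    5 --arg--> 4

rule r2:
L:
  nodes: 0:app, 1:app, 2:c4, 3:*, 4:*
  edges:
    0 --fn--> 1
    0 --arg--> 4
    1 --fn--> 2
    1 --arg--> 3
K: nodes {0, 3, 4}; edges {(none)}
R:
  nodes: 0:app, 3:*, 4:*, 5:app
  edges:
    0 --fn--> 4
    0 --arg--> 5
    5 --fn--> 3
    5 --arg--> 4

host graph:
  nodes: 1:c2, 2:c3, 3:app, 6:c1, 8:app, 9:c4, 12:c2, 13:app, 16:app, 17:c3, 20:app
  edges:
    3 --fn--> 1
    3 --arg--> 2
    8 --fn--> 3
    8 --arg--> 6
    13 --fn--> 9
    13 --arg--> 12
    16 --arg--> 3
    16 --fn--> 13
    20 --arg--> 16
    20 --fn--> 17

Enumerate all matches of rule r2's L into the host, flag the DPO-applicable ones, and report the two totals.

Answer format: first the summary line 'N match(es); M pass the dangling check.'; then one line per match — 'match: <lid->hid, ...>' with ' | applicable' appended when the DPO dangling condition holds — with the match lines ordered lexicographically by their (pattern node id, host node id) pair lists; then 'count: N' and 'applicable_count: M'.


1 match(es); 1 pass the dangling check.
match: 0->16, 1->13, 2->9, 3->12, 4->3 | applicable
count: 1
applicable_count: 1
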